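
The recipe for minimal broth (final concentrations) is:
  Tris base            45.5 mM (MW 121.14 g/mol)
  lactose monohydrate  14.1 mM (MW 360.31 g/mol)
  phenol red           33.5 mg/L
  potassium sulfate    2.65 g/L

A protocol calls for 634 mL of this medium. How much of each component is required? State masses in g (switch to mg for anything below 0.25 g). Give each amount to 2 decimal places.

Tris base 3.49 g; lactose monohydrate 3.22 g; phenol red 21.24 mg; potassium sulfate 1.68 g

Scale factor relative to 1 L: 0.634.
Tris base: 45.5 mmol/L × 121.14 g/mol × 0.634 L ÷ 1000 = 3.49 g
lactose monohydrate: 14.1 mmol/L × 360.31 g/mol × 0.634 L ÷ 1000 = 3.22 g
phenol red: 33.5 mg/L × 0.634 L = 21.24 mg
potassium sulfate: 2.65 g/L × 0.634 L = 1.68 g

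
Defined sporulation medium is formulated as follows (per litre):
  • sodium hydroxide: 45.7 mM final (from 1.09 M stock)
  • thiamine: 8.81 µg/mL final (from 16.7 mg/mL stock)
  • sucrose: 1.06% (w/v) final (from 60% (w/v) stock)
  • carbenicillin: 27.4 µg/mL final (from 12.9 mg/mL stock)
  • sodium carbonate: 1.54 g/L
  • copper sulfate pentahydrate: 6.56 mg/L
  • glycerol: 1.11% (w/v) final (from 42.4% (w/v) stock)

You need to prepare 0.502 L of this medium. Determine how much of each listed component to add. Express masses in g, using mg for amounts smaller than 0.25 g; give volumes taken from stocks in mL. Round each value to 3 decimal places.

sodium hydroxide 21.047 mL; thiamine 0.265 mL; sucrose 8.869 mL; carbenicillin 1.066 mL; sodium carbonate 0.773 g; copper sulfate pentahydrate 3.293 mg; glycerol 13.142 mL

Working volume: 0.502 L.
sodium hydroxide: C1V1 = C2V2 → 45.7 mM × 502 mL ÷ 1090 mM = 21.047 mL
thiamine: V = C2·V2/C1 = 8.81 µg/mL × 502 mL ÷ 16700 µg/mL = 0.265 mL
sucrose: C1V1 = C2V2 → 1.06% ÷ 60% × 502 mL = 8.869 mL
carbenicillin: V = C2·V2/C1 = 27.4 µg/mL × 502 mL ÷ 12900 µg/mL = 1.066 mL
sodium carbonate: 1.54 g/L × 0.502 L = 0.773 g
copper sulfate pentahydrate: 6.56 mg/L × 0.502 L = 3.293 mg
glycerol: V = C2·V2/C1 = 1.11% ÷ 42.4% × 502 mL = 13.142 mL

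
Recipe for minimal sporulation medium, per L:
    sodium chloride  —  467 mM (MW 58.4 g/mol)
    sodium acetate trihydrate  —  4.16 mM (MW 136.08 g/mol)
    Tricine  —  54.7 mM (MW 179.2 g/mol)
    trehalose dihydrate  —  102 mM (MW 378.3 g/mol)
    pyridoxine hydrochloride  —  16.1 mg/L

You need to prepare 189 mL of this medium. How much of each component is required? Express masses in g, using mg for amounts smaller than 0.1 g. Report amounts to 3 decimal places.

Target volume = 189 mL = 0.189 L.
sodium chloride: 467 mmol/L × 58.4 g/mol × 0.189 L ÷ 1000 = 5.155 g
sodium acetate trihydrate: 4.16 mmol/L × 136.08 g/mol × 0.189 L ÷ 1000 = 0.107 g
Tricine: 54.7 mmol/L × 179.2 g/mol × 0.189 L ÷ 1000 = 1.853 g
trehalose dihydrate: 102 mmol/L × 378.3 g/mol × 0.189 L ÷ 1000 = 7.293 g
pyridoxine hydrochloride: 16.1 mg/L × 0.189 L = 3.043 mg

sodium chloride 5.155 g; sodium acetate trihydrate 0.107 g; Tricine 1.853 g; trehalose dihydrate 7.293 g; pyridoxine hydrochloride 3.043 mg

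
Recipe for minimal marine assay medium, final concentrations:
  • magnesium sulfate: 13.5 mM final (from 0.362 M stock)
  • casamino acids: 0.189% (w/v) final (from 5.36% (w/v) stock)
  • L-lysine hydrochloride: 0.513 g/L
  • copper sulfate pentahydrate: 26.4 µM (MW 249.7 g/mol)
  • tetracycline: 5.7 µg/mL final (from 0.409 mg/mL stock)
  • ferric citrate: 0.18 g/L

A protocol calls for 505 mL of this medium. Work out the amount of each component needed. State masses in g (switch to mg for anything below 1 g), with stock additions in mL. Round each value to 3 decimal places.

Target volume = 505 mL = 0.505 L.
magnesium sulfate: dilute stock: 13.5 mM × 505 mL ÷ 362 mM = 18.833 mL
casamino acids: V = C2·V2/C1 = 0.189% ÷ 5.36% × 505 mL = 17.807 mL
L-lysine hydrochloride: 0.513 g/L × 0.505 L = 0.259065 g = 259.065 mg
copper sulfate pentahydrate: 26.4 µmol/L × 249.7 g/mol × 0.505 L ÷ 1000 = 3.329 mg
tetracycline: V = C2·V2/C1 = 5.7 µg/mL × 505 mL ÷ 409 µg/mL = 7.038 mL
ferric citrate: 0.18 g/L × 0.505 L = 0.0909 g = 90.900 mg

magnesium sulfate 18.833 mL; casamino acids 17.807 mL; L-lysine hydrochloride 259.065 mg; copper sulfate pentahydrate 3.329 mg; tetracycline 7.038 mL; ferric citrate 90.900 mg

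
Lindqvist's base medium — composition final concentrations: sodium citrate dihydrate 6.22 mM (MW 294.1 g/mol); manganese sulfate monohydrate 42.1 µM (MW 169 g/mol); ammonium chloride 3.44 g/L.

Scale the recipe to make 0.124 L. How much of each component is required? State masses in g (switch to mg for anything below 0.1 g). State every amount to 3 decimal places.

Scale factor relative to 1 L: 0.124.
sodium citrate dihydrate: 6.22 mmol/L × 294.1 g/mol × 0.124 L ÷ 1000 = 0.227 g
manganese sulfate monohydrate: 42.1 µmol/L × 169 g/mol × 0.124 L ÷ 1000 = 0.882 mg
ammonium chloride: 3.44 g/L × 0.124 L = 0.427 g

sodium citrate dihydrate 0.227 g; manganese sulfate monohydrate 0.882 mg; ammonium chloride 0.427 g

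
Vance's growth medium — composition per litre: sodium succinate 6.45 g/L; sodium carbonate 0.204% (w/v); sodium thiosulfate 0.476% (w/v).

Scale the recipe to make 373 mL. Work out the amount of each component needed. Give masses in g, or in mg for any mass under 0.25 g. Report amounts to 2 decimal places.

sodium succinate 2.41 g; sodium carbonate 0.76 g; sodium thiosulfate 1.78 g

Scale factor relative to 1 L: 0.373.
sodium succinate: 6.45 g/L × 0.373 L = 2.41 g
sodium carbonate: 0.204% w/v = 2.04 g/L → 2.04 × 0.373 L = 0.76 g
sodium thiosulfate: 0.476 g per 100 mL × 373 mL ÷ 100 = 1.78 g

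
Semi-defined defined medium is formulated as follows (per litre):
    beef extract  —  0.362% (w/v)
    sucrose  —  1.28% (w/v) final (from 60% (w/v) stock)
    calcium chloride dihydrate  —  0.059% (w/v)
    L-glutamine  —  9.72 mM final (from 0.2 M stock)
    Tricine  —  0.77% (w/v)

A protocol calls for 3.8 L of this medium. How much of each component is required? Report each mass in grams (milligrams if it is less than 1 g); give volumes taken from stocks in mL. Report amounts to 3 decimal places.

Scale factor relative to 1 L: 3.8.
beef extract: 0.362% w/v = 3.62 g/L → 3.62 × 3.8 L = 13.756 g
sucrose: V = C2·V2/C1 = 1.28% ÷ 60% × 3800 mL = 81.067 mL
calcium chloride dihydrate: 0.059 g per 100 mL × 3800 mL ÷ 100 = 2.242 g
L-glutamine: V = C2·V2/C1 = 9.72 mM × 3800 mL ÷ 200 mM = 184.680 mL
Tricine: 0.77% w/v = 7.7 g/L → 7.7 × 3.8 L = 29.260 g

beef extract 13.756 g; sucrose 81.067 mL; calcium chloride dihydrate 2.242 g; L-glutamine 184.680 mL; Tricine 29.260 g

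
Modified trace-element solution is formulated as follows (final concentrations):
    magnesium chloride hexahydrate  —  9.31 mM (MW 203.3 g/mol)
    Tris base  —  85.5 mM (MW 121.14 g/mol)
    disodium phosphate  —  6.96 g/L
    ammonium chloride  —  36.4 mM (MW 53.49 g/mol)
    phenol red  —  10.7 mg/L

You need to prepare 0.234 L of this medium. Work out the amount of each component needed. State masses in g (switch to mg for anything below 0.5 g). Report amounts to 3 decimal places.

Working volume: 0.234 L.
magnesium chloride hexahydrate: 9.31 mmol/L × 203.3 mg/mmol × 0.234 L = 442.897 mg
Tris base: 85.5 mmol/L × 121.14 g/mol × 0.234 L ÷ 1000 = 2.424 g
disodium phosphate: 6.96 g/L × 0.234 L = 1.629 g
ammonium chloride: 36.4 mmol/L × 53.49 mg/mmol × 0.234 L = 455.606 mg
phenol red: 10.7 mg/L × 0.234 L = 2.504 mg

magnesium chloride hexahydrate 442.897 mg; Tris base 2.424 g; disodium phosphate 1.629 g; ammonium chloride 455.606 mg; phenol red 2.504 mg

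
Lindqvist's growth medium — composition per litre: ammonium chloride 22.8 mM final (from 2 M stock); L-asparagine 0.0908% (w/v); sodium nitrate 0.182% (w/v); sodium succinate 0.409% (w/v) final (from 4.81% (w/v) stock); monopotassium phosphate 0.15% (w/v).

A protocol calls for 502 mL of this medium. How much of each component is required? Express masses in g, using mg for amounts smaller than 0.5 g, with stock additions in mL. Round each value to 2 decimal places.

ammonium chloride 5.72 mL; L-asparagine 455.82 mg; sodium nitrate 0.91 g; sodium succinate 42.69 mL; monopotassium phosphate 0.75 g

Scale factor relative to 1 L: 0.502.
ammonium chloride: V = C2·V2/C1 = 22.8 mM × 502 mL ÷ 2000 mM = 5.72 mL
L-asparagine: 0.0908% w/v = 0.908 g/L → 0.908 × 0.502 L = 0.455816 g = 455.82 mg
sodium nitrate: 0.182% w/v = 1.82 g/L → 1.82 × 0.502 L = 0.91 g
sodium succinate: dilute stock: 0.409% ÷ 4.81% × 502 mL = 42.69 mL
monopotassium phosphate: 0.15 g per 100 mL × 502 mL ÷ 100 = 0.75 g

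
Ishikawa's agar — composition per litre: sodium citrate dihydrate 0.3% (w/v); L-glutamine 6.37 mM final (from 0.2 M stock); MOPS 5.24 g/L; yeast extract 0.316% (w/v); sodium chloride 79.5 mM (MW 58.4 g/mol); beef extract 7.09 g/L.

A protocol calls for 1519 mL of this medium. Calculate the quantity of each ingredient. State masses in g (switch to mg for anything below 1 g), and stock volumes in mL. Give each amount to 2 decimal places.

Working volume: 1519 mL = 1.519 L.
sodium citrate dihydrate: 0.3 g per 100 mL × 1519 mL ÷ 100 = 4.56 g
L-glutamine: dilute stock: 6.37 mM × 1519 mL ÷ 200 mM = 48.38 mL
MOPS: 5.24 g/L × 1.519 L = 7.96 g
yeast extract: 0.316 g per 100 mL × 1519 mL ÷ 100 = 4.80 g
sodium chloride: 79.5 mmol/L × 58.4 g/mol × 1.519 L ÷ 1000 = 7.05 g
beef extract: 7.09 g/L × 1.519 L = 10.77 g

sodium citrate dihydrate 4.56 g; L-glutamine 48.38 mL; MOPS 7.96 g; yeast extract 4.80 g; sodium chloride 7.05 g; beef extract 10.77 g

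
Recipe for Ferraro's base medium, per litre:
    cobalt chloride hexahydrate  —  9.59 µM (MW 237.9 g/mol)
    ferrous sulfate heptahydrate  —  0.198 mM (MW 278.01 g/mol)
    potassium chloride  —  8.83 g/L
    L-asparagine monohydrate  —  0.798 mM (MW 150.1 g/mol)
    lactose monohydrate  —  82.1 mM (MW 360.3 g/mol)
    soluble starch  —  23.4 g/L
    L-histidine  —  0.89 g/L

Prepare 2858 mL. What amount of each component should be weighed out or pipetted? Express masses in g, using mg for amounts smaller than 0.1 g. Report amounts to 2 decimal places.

cobalt chloride hexahydrate 6.52 mg; ferrous sulfate heptahydrate 0.16 g; potassium chloride 25.24 g; L-asparagine monohydrate 0.34 g; lactose monohydrate 84.54 g; soluble starch 66.88 g; L-histidine 2.54 g

Working volume: 2858 mL = 2.858 L.
cobalt chloride hexahydrate: 9.59 µmol/L × 237.9 g/mol × 2.858 L ÷ 1000 = 6.52 mg
ferrous sulfate heptahydrate: 0.198 mmol/L × 278.01 g/mol × 2.858 L ÷ 1000 = 0.16 g
potassium chloride: 8.83 g/L × 2.858 L = 25.24 g
L-asparagine monohydrate: 0.798 mmol/L × 150.1 g/mol × 2.858 L ÷ 1000 = 0.34 g
lactose monohydrate: 82.1 mmol/L × 360.3 g/mol × 2.858 L ÷ 1000 = 84.54 g
soluble starch: 23.4 g/L × 2.858 L = 66.88 g
L-histidine: 0.89 g/L × 2.858 L = 2.54 g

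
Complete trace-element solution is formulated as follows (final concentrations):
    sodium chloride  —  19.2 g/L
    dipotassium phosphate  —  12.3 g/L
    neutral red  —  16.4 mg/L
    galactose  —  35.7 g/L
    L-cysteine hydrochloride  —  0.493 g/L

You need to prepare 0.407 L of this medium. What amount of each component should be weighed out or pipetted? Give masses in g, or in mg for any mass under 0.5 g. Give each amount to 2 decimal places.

sodium chloride 7.81 g; dipotassium phosphate 5.01 g; neutral red 6.67 mg; galactose 14.53 g; L-cysteine hydrochloride 200.65 mg

Working volume: 0.407 L.
sodium chloride: 19.2 g/L × 0.407 L = 7.81 g
dipotassium phosphate: 12.3 g/L × 0.407 L = 5.01 g
neutral red: 16.4 mg/L × 0.407 L = 6.67 mg
galactose: 35.7 g/L × 0.407 L = 14.53 g
L-cysteine hydrochloride: 0.493 g/L × 0.407 L = 0.200651 g = 200.65 mg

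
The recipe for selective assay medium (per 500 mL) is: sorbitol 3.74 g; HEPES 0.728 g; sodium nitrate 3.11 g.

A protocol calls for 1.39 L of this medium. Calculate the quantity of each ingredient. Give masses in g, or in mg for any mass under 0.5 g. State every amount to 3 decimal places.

sorbitol 10.397 g; HEPES 2.024 g; sodium nitrate 8.646 g

Scale factor = 1390 mL / 500 mL = 2.78.
sorbitol: 3.74 g × (1390 mL / 500 mL) = 10.397 g
HEPES: 0.728 g × (1390 mL / 500 mL) = 2.024 g
sodium nitrate: 3.11 g × (1390 mL / 500 mL) = 8.646 g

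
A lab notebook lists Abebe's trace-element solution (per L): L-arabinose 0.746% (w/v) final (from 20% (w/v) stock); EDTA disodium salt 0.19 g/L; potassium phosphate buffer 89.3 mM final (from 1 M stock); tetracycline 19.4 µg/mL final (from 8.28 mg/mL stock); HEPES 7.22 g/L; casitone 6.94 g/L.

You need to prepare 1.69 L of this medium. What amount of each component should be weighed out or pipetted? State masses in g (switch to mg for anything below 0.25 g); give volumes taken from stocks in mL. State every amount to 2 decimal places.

L-arabinose 63.04 mL; EDTA disodium salt 0.32 g; potassium phosphate buffer 150.92 mL; tetracycline 3.96 mL; HEPES 12.20 g; casitone 11.73 g

Scale factor relative to 1 L: 1.69.
L-arabinose: V = C2·V2/C1 = 0.746% ÷ 20% × 1690 mL = 63.04 mL
EDTA disodium salt: 0.19 g/L × 1.69 L = 0.32 g
potassium phosphate buffer: V = C2·V2/C1 = 89.3 mM × 1690 mL ÷ 1000 mM = 150.92 mL
tetracycline: V = C2·V2/C1 = 19.4 µg/mL × 1690 mL ÷ 8280 µg/mL = 3.96 mL
HEPES: 7.22 g/L × 1.69 L = 12.20 g
casitone: 6.94 g/L × 1.69 L = 11.73 g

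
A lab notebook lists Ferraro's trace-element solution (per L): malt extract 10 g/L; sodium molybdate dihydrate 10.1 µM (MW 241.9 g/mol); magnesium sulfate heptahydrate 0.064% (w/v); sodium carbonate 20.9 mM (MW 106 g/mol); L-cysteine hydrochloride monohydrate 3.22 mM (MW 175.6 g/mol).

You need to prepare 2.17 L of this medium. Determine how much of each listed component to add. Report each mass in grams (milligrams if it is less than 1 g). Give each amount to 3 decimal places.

malt extract 21.700 g; sodium molybdate dihydrate 5.302 mg; magnesium sulfate heptahydrate 1.389 g; sodium carbonate 4.807 g; L-cysteine hydrochloride monohydrate 1.227 g

Scale factor relative to 1 L: 2.17.
malt extract: 10 g/L × 2.17 L = 21.700 g
sodium molybdate dihydrate: 10.1 µmol/L × 241.9 g/mol × 2.17 L ÷ 1000 = 5.302 mg
magnesium sulfate heptahydrate: 0.064 g per 100 mL × 2170 mL ÷ 100 = 1.389 g
sodium carbonate: 20.9 mmol/L × 106 g/mol × 2.17 L ÷ 1000 = 4.807 g
L-cysteine hydrochloride monohydrate: 3.22 mmol/L × 175.6 g/mol × 2.17 L ÷ 1000 = 1.227 g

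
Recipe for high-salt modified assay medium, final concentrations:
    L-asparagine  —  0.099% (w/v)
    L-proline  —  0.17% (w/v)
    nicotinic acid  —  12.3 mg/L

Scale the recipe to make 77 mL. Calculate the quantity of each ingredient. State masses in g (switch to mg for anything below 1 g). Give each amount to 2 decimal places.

Scale factor relative to 1 L: 0.077.
L-asparagine: 0.099% w/v = 0.99 g/L → 0.99 × 0.077 L = 0.07623 g = 76.23 mg
L-proline: 0.17 g per 100 mL × 77 mL ÷ 100 = 0.1309 g = 130.90 mg
nicotinic acid: 12.3 mg/L × 0.077 L = 0.95 mg

L-asparagine 76.23 mg; L-proline 130.90 mg; nicotinic acid 0.95 mg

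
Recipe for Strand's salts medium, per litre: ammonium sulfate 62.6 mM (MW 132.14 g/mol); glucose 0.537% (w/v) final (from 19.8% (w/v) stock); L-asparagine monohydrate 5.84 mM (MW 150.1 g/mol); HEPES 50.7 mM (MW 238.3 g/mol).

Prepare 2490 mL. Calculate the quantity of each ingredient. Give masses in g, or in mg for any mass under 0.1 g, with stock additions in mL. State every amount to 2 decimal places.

ammonium sulfate 20.60 g; glucose 67.53 mL; L-asparagine monohydrate 2.18 g; HEPES 30.08 g

Scale factor relative to 1 L: 2.49.
ammonium sulfate: 62.6 mmol/L × 132.14 g/mol × 2.49 L ÷ 1000 = 20.60 g
glucose: dilute stock: 0.537% ÷ 19.8% × 2490 mL = 67.53 mL
L-asparagine monohydrate: 5.84 mmol/L × 150.1 g/mol × 2.49 L ÷ 1000 = 2.18 g
HEPES: 50.7 mmol/L × 238.3 g/mol × 2.49 L ÷ 1000 = 30.08 g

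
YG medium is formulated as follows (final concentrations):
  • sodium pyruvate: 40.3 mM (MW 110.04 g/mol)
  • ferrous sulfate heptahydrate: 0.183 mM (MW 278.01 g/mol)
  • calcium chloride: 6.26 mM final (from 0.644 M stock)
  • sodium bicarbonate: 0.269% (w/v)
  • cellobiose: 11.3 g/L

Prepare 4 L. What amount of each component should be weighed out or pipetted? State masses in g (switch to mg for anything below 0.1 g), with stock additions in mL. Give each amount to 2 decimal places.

Scale factor relative to 1 L: 4.
sodium pyruvate: 40.3 mmol/L × 110.04 g/mol × 4 L ÷ 1000 = 17.74 g
ferrous sulfate heptahydrate: 0.183 mmol/L × 278.01 g/mol × 4 L ÷ 1000 = 0.20 g
calcium chloride: V = C2·V2/C1 = 6.26 mM × 4000 mL ÷ 644 mM = 38.88 mL
sodium bicarbonate: 0.269% w/v = 2.69 g/L → 2.69 × 4 L = 10.76 g
cellobiose: 11.3 g/L × 4 L = 45.20 g

sodium pyruvate 17.74 g; ferrous sulfate heptahydrate 0.20 g; calcium chloride 38.88 mL; sodium bicarbonate 10.76 g; cellobiose 45.20 g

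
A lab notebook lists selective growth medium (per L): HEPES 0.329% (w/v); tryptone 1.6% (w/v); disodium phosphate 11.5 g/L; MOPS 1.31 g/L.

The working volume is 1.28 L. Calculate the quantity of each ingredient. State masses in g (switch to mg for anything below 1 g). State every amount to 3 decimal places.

HEPES 4.211 g; tryptone 20.480 g; disodium phosphate 14.720 g; MOPS 1.677 g

Working volume: 1.28 L.
HEPES: 0.329% w/v = 3.29 g/L → 3.29 × 1.28 L = 4.211 g
tryptone: 1.6% w/v = 16 g/L → 16 × 1.28 L = 20.480 g
disodium phosphate: 11.5 g/L × 1.28 L = 14.720 g
MOPS: 1.31 g/L × 1.28 L = 1.677 g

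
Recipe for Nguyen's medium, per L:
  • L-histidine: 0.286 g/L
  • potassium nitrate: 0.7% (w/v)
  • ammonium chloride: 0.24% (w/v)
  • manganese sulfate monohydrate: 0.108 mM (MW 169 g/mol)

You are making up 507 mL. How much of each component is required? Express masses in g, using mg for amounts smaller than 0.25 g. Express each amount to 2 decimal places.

L-histidine 145.00 mg; potassium nitrate 3.55 g; ammonium chloride 1.22 g; manganese sulfate monohydrate 9.25 mg

Target volume = 507 mL = 0.507 L.
L-histidine: 0.286 g/L × 0.507 L = 0.145002 g = 145.00 mg
potassium nitrate: 0.7 g per 100 mL × 507 mL ÷ 100 = 3.55 g
ammonium chloride: 0.24% w/v = 2.4 g/L → 2.4 × 0.507 L = 1.22 g
manganese sulfate monohydrate: 0.108 mmol/L × 169 mg/mmol × 0.507 L = 9.25 mg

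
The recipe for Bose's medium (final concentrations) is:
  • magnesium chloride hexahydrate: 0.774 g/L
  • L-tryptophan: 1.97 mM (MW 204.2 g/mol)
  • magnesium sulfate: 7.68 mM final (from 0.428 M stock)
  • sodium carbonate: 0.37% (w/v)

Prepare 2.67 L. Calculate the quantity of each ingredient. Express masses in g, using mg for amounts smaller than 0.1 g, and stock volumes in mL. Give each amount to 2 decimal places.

magnesium chloride hexahydrate 2.07 g; L-tryptophan 1.07 g; magnesium sulfate 47.91 mL; sodium carbonate 9.88 g

Working volume: 2.67 L.
magnesium chloride hexahydrate: 0.774 g/L × 2.67 L = 2.07 g
L-tryptophan: 1.97 mmol/L × 204.2 g/mol × 2.67 L ÷ 1000 = 1.07 g
magnesium sulfate: V = C2·V2/C1 = 7.68 mM × 2670 mL ÷ 428 mM = 47.91 mL
sodium carbonate: 0.37 g per 100 mL × 2670 mL ÷ 100 = 9.88 g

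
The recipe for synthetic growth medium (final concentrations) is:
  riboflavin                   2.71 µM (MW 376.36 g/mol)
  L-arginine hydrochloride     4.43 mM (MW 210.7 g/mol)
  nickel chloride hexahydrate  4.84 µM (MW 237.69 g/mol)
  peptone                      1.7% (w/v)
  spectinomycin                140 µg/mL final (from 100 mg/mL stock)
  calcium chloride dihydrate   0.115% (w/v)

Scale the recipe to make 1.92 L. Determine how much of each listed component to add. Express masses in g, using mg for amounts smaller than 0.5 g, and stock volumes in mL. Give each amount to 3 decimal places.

riboflavin 1.958 mg; L-arginine hydrochloride 1.792 g; nickel chloride hexahydrate 2.209 mg; peptone 32.640 g; spectinomycin 2.688 mL; calcium chloride dihydrate 2.208 g

Scale factor relative to 1 L: 1.92.
riboflavin: 2.71 µmol/L × 376.36 g/mol × 1.92 L ÷ 1000 = 1.958 mg
L-arginine hydrochloride: 4.43 mmol/L × 210.7 g/mol × 1.92 L ÷ 1000 = 1.792 g
nickel chloride hexahydrate: 4.84 µmol/L × 237.69 g/mol × 1.92 L ÷ 1000 = 2.209 mg
peptone: 1.7 g per 100 mL × 1920 mL ÷ 100 = 32.640 g
spectinomycin: V = C2·V2/C1 = 140 µg/mL × 1920 mL ÷ 100000 µg/mL = 2.688 mL
calcium chloride dihydrate: 0.115 g per 100 mL × 1920 mL ÷ 100 = 2.208 g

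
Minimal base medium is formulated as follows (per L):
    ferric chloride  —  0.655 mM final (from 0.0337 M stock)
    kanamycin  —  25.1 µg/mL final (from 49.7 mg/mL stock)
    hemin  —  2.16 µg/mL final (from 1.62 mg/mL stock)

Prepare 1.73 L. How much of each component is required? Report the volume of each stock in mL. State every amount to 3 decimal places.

ferric chloride 33.625 mL; kanamycin 0.874 mL; hemin 2.307 mL

Working volume: 1.73 L.
ferric chloride: dilute stock: 0.655 mM × 1730 mL ÷ 33.7 mM = 33.625 mL
kanamycin: V = C2·V2/C1 = 25.1 µg/mL × 1730 mL ÷ 49700 µg/mL = 0.874 mL
hemin: C1V1 = C2V2 → 2.16 µg/mL × 1730 mL ÷ 1620 µg/mL = 2.307 mL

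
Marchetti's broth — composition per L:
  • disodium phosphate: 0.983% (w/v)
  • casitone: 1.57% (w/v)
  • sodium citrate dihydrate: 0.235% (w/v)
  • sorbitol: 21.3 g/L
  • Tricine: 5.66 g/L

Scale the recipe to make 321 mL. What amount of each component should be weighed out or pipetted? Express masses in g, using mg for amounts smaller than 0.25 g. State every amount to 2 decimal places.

disodium phosphate 3.16 g; casitone 5.04 g; sodium citrate dihydrate 0.75 g; sorbitol 6.84 g; Tricine 1.82 g

Working volume: 321 mL = 0.321 L.
disodium phosphate: 0.983% w/v = 9.83 g/L → 9.83 × 0.321 L = 3.16 g
casitone: 1.57 g per 100 mL × 321 mL ÷ 100 = 5.04 g
sodium citrate dihydrate: 0.235 g per 100 mL × 321 mL ÷ 100 = 0.75 g
sorbitol: 21.3 g/L × 0.321 L = 6.84 g
Tricine: 5.66 g/L × 0.321 L = 1.82 g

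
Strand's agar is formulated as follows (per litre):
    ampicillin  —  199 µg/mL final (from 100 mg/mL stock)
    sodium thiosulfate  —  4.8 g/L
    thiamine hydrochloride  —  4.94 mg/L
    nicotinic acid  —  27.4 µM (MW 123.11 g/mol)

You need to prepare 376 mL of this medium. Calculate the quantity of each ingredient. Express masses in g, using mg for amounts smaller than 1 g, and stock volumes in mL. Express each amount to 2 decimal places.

Working volume: 376 mL = 0.376 L.
ampicillin: dilute stock: 199 µg/mL × 376 mL ÷ 100000 µg/mL = 0.75 mL
sodium thiosulfate: 4.8 g/L × 0.376 L = 1.80 g
thiamine hydrochloride: 4.94 mg/L × 0.376 L = 1.86 mg
nicotinic acid: 27.4 µmol/L × 123.11 g/mol × 0.376 L ÷ 1000 = 1.27 mg

ampicillin 0.75 mL; sodium thiosulfate 1.80 g; thiamine hydrochloride 1.86 mg; nicotinic acid 1.27 mg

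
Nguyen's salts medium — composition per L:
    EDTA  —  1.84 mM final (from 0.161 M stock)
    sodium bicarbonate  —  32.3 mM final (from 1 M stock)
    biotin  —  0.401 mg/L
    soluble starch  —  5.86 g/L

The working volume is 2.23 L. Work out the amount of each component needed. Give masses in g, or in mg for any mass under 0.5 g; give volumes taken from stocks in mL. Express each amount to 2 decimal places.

Working volume: 2.23 L.
EDTA: C1V1 = C2V2 → 1.84 mM × 2230 mL ÷ 161 mM = 25.49 mL
sodium bicarbonate: dilute stock: 32.3 mM × 2230 mL ÷ 1000 mM = 72.03 mL
biotin: 0.401 mg/L × 2.23 L = 0.89 mg
soluble starch: 5.86 g/L × 2.23 L = 13.07 g

EDTA 25.49 mL; sodium bicarbonate 72.03 mL; biotin 0.89 mg; soluble starch 13.07 g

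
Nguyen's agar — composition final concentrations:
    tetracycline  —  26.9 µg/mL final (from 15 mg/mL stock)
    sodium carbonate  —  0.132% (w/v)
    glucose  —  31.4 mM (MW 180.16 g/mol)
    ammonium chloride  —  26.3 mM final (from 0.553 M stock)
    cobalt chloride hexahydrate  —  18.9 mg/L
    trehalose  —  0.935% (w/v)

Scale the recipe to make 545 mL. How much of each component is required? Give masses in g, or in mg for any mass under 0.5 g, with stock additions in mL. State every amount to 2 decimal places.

Working volume: 545 mL = 0.545 L.
tetracycline: C1V1 = C2V2 → 26.9 µg/mL × 545 mL ÷ 15000 µg/mL = 0.98 mL
sodium carbonate: 0.132 g per 100 mL × 545 mL ÷ 100 = 0.72 g
glucose: 31.4 mmol/L × 180.16 g/mol × 0.545 L ÷ 1000 = 3.08 g
ammonium chloride: C1V1 = C2V2 → 26.3 mM × 545 mL ÷ 553 mM = 25.92 mL
cobalt chloride hexahydrate: 18.9 mg/L × 0.545 L = 10.30 mg
trehalose: 0.935% w/v = 9.35 g/L → 9.35 × 0.545 L = 5.10 g

tetracycline 0.98 mL; sodium carbonate 0.72 g; glucose 3.08 g; ammonium chloride 25.92 mL; cobalt chloride hexahydrate 10.30 mg; trehalose 5.10 g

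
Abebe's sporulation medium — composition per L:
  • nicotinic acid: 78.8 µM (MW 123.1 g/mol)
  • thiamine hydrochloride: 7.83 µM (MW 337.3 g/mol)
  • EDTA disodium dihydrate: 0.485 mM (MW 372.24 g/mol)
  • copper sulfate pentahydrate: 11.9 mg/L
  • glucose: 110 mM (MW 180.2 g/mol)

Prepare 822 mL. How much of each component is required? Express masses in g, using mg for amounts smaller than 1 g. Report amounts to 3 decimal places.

Working volume: 822 mL = 0.822 L.
nicotinic acid: 78.8 µmol/L × 123.1 g/mol × 0.822 L ÷ 1000 = 7.974 mg
thiamine hydrochloride: 7.83 µmol/L × 337.3 g/mol × 0.822 L ÷ 1000 = 2.171 mg
EDTA disodium dihydrate: 0.485 mmol/L × 372.24 mg/mmol × 0.822 L = 148.401 mg
copper sulfate pentahydrate: 11.9 mg/L × 0.822 L = 9.782 mg
glucose: 110 mmol/L × 180.2 g/mol × 0.822 L ÷ 1000 = 16.294 g

nicotinic acid 7.974 mg; thiamine hydrochloride 2.171 mg; EDTA disodium dihydrate 148.401 mg; copper sulfate pentahydrate 9.782 mg; glucose 16.294 g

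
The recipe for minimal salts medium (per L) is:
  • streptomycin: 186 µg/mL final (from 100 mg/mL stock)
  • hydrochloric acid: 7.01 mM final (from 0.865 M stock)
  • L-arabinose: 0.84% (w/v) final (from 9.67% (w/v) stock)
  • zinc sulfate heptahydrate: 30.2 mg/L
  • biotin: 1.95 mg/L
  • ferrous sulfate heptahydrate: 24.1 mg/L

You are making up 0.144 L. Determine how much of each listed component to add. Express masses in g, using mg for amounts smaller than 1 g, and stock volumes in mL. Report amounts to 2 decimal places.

streptomycin 0.27 mL; hydrochloric acid 1.17 mL; L-arabinose 12.51 mL; zinc sulfate heptahydrate 4.35 mg; biotin 0.28 mg; ferrous sulfate heptahydrate 3.47 mg

Working volume: 0.144 L.
streptomycin: V = C2·V2/C1 = 186 µg/mL × 144 mL ÷ 100000 µg/mL = 0.27 mL
hydrochloric acid: dilute stock: 7.01 mM × 144 mL ÷ 865 mM = 1.17 mL
L-arabinose: dilute stock: 0.84% ÷ 9.67% × 144 mL = 12.51 mL
zinc sulfate heptahydrate: 30.2 mg/L × 0.144 L = 4.35 mg
biotin: 1.95 mg/L × 0.144 L = 0.28 mg
ferrous sulfate heptahydrate: 24.1 mg/L × 0.144 L = 3.47 mg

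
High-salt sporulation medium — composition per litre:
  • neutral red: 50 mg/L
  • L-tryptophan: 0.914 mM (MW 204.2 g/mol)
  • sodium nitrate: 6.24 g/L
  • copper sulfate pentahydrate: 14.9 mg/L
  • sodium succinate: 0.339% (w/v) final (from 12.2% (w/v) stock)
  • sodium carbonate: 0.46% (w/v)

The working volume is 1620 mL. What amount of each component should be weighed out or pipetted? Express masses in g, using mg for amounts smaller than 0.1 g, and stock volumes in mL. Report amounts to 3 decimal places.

neutral red 81.000 mg; L-tryptophan 0.302 g; sodium nitrate 10.109 g; copper sulfate pentahydrate 24.138 mg; sodium succinate 45.015 mL; sodium carbonate 7.452 g

Target volume = 1620 mL = 1.62 L.
neutral red: 50 mg/L × 1.62 L = 81.000 mg
L-tryptophan: 0.914 mmol/L × 204.2 g/mol × 1.62 L ÷ 1000 = 0.302 g
sodium nitrate: 6.24 g/L × 1.62 L = 10.109 g
copper sulfate pentahydrate: 14.9 mg/L × 1.62 L = 24.138 mg
sodium succinate: dilute stock: 0.339% ÷ 12.2% × 1620 mL = 45.015 mL
sodium carbonate: 0.46% w/v = 4.6 g/L → 4.6 × 1.62 L = 7.452 g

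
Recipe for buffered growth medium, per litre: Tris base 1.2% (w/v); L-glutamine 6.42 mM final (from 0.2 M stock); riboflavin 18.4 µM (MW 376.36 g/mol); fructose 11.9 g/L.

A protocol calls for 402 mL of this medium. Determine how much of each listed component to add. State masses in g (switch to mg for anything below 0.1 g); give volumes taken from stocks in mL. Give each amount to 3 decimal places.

Tris base 4.824 g; L-glutamine 12.904 mL; riboflavin 2.784 mg; fructose 4.784 g

Scale factor relative to 1 L: 0.402.
Tris base: 1.2% w/v = 12 g/L → 12 × 0.402 L = 4.824 g
L-glutamine: dilute stock: 6.42 mM × 402 mL ÷ 200 mM = 12.904 mL
riboflavin: 18.4 µmol/L × 376.36 g/mol × 0.402 L ÷ 1000 = 2.784 mg
fructose: 11.9 g/L × 0.402 L = 4.784 g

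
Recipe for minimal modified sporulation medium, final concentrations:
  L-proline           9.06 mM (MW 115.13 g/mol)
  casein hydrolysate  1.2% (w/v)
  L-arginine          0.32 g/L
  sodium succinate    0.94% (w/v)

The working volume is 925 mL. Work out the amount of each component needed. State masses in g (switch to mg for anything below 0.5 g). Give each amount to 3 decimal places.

L-proline 0.965 g; casein hydrolysate 11.100 g; L-arginine 296.000 mg; sodium succinate 8.695 g

Scale factor relative to 1 L: 0.925.
L-proline: 9.06 mmol/L × 115.13 g/mol × 0.925 L ÷ 1000 = 0.965 g
casein hydrolysate: 1.2% w/v = 12 g/L → 12 × 0.925 L = 11.100 g
L-arginine: 0.32 g/L × 0.925 L = 0.296 g = 296.000 mg
sodium succinate: 0.94 g per 100 mL × 925 mL ÷ 100 = 8.695 g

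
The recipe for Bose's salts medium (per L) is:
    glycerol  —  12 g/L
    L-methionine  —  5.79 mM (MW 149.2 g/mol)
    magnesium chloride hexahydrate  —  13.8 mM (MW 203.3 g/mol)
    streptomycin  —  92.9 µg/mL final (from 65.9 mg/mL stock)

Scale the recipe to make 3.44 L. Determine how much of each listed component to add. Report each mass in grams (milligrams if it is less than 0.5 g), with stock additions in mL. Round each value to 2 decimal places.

glycerol 41.28 g; L-methionine 2.97 g; magnesium chloride hexahydrate 9.65 g; streptomycin 4.85 mL

Scale factor relative to 1 L: 3.44.
glycerol: 12 g/L × 3.44 L = 41.28 g
L-methionine: 5.79 mmol/L × 149.2 g/mol × 3.44 L ÷ 1000 = 2.97 g
magnesium chloride hexahydrate: 13.8 mmol/L × 203.3 g/mol × 3.44 L ÷ 1000 = 9.65 g
streptomycin: dilute stock: 92.9 µg/mL × 3440 mL ÷ 65900 µg/mL = 4.85 mL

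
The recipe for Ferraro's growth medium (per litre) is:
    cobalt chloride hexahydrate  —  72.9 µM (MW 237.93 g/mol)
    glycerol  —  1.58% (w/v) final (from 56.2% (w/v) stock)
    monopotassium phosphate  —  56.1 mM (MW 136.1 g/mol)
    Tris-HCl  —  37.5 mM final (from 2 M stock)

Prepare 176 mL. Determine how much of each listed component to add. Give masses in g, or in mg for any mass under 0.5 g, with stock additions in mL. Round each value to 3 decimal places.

Scale factor relative to 1 L: 0.176.
cobalt chloride hexahydrate: 72.9 µmol/L × 237.93 g/mol × 0.176 L ÷ 1000 = 3.053 mg
glycerol: dilute stock: 1.58% ÷ 56.2% × 176 mL = 4.948 mL
monopotassium phosphate: 56.1 mmol/L × 136.1 g/mol × 0.176 L ÷ 1000 = 1.344 g
Tris-HCl: C1V1 = C2V2 → 37.5 mM × 176 mL ÷ 2000 mM = 3.300 mL

cobalt chloride hexahydrate 3.053 mg; glycerol 4.948 mL; monopotassium phosphate 1.344 g; Tris-HCl 3.300 mL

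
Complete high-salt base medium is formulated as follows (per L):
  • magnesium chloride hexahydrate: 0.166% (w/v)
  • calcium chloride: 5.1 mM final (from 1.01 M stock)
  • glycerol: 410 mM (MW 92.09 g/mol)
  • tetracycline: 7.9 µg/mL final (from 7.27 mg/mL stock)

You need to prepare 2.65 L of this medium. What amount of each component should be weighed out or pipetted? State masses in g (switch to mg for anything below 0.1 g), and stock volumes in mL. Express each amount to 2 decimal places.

magnesium chloride hexahydrate 4.40 g; calcium chloride 13.38 mL; glycerol 100.06 g; tetracycline 2.88 mL

Scale factor relative to 1 L: 2.65.
magnesium chloride hexahydrate: 0.166 g per 100 mL × 2650 mL ÷ 100 = 4.40 g
calcium chloride: C1V1 = C2V2 → 5.1 mM × 2650 mL ÷ 1010 mM = 13.38 mL
glycerol: 410 mmol/L × 92.09 g/mol × 2.65 L ÷ 1000 = 100.06 g
tetracycline: dilute stock: 7.9 µg/mL × 2650 mL ÷ 7270 µg/mL = 2.88 mL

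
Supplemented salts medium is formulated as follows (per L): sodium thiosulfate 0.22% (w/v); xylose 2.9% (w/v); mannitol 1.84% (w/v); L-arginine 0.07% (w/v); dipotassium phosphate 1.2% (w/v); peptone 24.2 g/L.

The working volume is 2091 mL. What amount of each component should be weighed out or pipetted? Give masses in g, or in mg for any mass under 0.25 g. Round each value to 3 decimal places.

Scale factor relative to 1 L: 2.091.
sodium thiosulfate: 0.22% w/v = 2.2 g/L → 2.2 × 2.091 L = 4.600 g
xylose: 2.9% w/v = 29 g/L → 29 × 2.091 L = 60.639 g
mannitol: 1.84% w/v = 18.4 g/L → 18.4 × 2.091 L = 38.474 g
L-arginine: 0.07 g per 100 mL × 2091 mL ÷ 100 = 1.464 g
dipotassium phosphate: 1.2 g per 100 mL × 2091 mL ÷ 100 = 25.092 g
peptone: 24.2 g/L × 2.091 L = 50.602 g

sodium thiosulfate 4.600 g; xylose 60.639 g; mannitol 38.474 g; L-arginine 1.464 g; dipotassium phosphate 25.092 g; peptone 50.602 g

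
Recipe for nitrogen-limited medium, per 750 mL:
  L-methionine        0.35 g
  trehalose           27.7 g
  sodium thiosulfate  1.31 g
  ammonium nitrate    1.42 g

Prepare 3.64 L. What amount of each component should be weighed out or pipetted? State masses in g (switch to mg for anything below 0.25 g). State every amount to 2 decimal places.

Scale factor = 3640 mL / 750 mL = 4.85333.
L-methionine: 0.35 g × (3640 mL / 750 mL) = 1.70 g
trehalose: 27.7 g × (3640 mL / 750 mL) = 134.44 g
sodium thiosulfate: 1.31 g × (3640 mL / 750 mL) = 6.36 g
ammonium nitrate: 1.42 g × (3640 mL / 750 mL) = 6.89 g

L-methionine 1.70 g; trehalose 134.44 g; sodium thiosulfate 6.36 g; ammonium nitrate 6.89 g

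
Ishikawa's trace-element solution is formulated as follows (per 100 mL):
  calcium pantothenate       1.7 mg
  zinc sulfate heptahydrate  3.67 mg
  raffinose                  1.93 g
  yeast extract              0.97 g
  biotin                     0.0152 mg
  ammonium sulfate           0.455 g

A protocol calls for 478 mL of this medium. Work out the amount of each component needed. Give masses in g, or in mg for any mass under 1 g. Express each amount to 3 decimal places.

calcium pantothenate 8.126 mg; zinc sulfate heptahydrate 17.543 mg; raffinose 9.225 g; yeast extract 4.637 g; biotin 0.073 mg; ammonium sulfate 2.175 g

Ratio of target to recipe volume: 478 / 100 = 4.78.
calcium pantothenate: 1.7 mg × (478 mL / 100 mL) = 8.126 mg
zinc sulfate heptahydrate: 3.67 mg × (478 mL / 100 mL) = 17.543 mg
raffinose: 1.93 g × (478 mL / 100 mL) = 9.225 g
yeast extract: 0.97 g × (478 mL / 100 mL) = 4.637 g
biotin: 0.0152 mg × (478 mL / 100 mL) = 0.073 mg
ammonium sulfate: 0.455 g × (478 mL / 100 mL) = 2.175 g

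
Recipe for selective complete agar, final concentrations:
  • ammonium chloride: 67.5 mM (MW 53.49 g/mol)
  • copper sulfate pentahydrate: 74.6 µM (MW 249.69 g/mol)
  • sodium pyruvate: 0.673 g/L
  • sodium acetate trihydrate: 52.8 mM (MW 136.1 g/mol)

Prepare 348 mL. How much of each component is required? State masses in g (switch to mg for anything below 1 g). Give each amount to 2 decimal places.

Target volume = 348 mL = 0.348 L.
ammonium chloride: 67.5 mmol/L × 53.49 g/mol × 0.348 L ÷ 1000 = 1.26 g
copper sulfate pentahydrate: 74.6 µmol/L × 249.69 g/mol × 0.348 L ÷ 1000 = 6.48 mg
sodium pyruvate: 0.673 g/L × 0.348 L = 0.234204 g = 234.20 mg
sodium acetate trihydrate: 52.8 mmol/L × 136.1 g/mol × 0.348 L ÷ 1000 = 2.50 g

ammonium chloride 1.26 g; copper sulfate pentahydrate 6.48 mg; sodium pyruvate 234.20 mg; sodium acetate trihydrate 2.50 g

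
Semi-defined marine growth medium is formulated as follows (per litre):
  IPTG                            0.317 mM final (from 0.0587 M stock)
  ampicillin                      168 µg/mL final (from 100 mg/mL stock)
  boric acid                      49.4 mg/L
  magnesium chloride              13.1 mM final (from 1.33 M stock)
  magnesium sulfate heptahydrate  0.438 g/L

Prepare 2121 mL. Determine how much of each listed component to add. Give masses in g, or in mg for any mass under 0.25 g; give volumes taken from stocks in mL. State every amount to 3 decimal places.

Working volume: 2121 mL = 2.121 L.
IPTG: C1V1 = C2V2 → 0.317 mM × 2121 mL ÷ 58.7 mM = 11.454 mL
ampicillin: dilute stock: 168 µg/mL × 2121 mL ÷ 100000 µg/mL = 3.563 mL
boric acid: 49.4 mg/L × 2.121 L = 104.777 mg
magnesium chloride: dilute stock: 13.1 mM × 2121 mL ÷ 1330 mM = 20.891 mL
magnesium sulfate heptahydrate: 0.438 g/L × 2.121 L = 0.929 g

IPTG 11.454 mL; ampicillin 3.563 mL; boric acid 104.777 mg; magnesium chloride 20.891 mL; magnesium sulfate heptahydrate 0.929 g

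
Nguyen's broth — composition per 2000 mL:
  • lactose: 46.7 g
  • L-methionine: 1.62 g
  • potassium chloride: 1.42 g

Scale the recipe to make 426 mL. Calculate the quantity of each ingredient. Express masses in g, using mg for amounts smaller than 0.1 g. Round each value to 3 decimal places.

lactose 9.947 g; L-methionine 0.345 g; potassium chloride 0.302 g

Ratio of target to recipe volume: 426 / 2000 = 0.213.
lactose: 46.7 g × (426 mL / 2000 mL) = 9.947 g
L-methionine: 1.62 g × (426 mL / 2000 mL) = 0.345 g
potassium chloride: 1.42 g × (426 mL / 2000 mL) = 0.302 g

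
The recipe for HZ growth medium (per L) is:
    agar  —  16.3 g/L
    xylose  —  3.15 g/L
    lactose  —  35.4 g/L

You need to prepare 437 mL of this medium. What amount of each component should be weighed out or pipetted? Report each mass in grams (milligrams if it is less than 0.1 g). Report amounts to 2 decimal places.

agar 7.12 g; xylose 1.38 g; lactose 15.47 g

Scale factor relative to 1 L: 0.437.
agar: 16.3 g/L × 0.437 L = 7.12 g
xylose: 3.15 g/L × 0.437 L = 1.38 g
lactose: 35.4 g/L × 0.437 L = 15.47 g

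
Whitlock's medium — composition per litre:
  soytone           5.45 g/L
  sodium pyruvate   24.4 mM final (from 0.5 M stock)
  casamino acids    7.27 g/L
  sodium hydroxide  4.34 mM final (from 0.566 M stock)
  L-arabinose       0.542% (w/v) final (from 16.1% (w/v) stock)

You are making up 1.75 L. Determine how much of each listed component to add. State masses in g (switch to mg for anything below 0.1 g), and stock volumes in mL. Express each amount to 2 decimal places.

soytone 9.54 g; sodium pyruvate 85.40 mL; casamino acids 12.72 g; sodium hydroxide 13.42 mL; L-arabinose 58.91 mL

Working volume: 1.75 L.
soytone: 5.45 g/L × 1.75 L = 9.54 g
sodium pyruvate: V = C2·V2/C1 = 24.4 mM × 1750 mL ÷ 500 mM = 85.40 mL
casamino acids: 7.27 g/L × 1.75 L = 12.72 g
sodium hydroxide: dilute stock: 4.34 mM × 1750 mL ÷ 566 mM = 13.42 mL
L-arabinose: dilute stock: 0.542% ÷ 16.1% × 1750 mL = 58.91 mL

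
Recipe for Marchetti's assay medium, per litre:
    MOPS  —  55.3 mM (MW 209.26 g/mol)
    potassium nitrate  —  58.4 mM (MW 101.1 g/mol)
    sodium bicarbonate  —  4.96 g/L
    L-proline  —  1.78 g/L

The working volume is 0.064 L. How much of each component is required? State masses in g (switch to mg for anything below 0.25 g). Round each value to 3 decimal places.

MOPS 0.741 g; potassium nitrate 0.378 g; sodium bicarbonate 0.317 g; L-proline 113.920 mg

Working volume: 0.064 L.
MOPS: 55.3 mmol/L × 209.26 g/mol × 0.064 L ÷ 1000 = 0.741 g
potassium nitrate: 58.4 mmol/L × 101.1 g/mol × 0.064 L ÷ 1000 = 0.378 g
sodium bicarbonate: 4.96 g/L × 0.064 L = 0.317 g
L-proline: 1.78 g/L × 0.064 L = 0.11392 g = 113.920 mg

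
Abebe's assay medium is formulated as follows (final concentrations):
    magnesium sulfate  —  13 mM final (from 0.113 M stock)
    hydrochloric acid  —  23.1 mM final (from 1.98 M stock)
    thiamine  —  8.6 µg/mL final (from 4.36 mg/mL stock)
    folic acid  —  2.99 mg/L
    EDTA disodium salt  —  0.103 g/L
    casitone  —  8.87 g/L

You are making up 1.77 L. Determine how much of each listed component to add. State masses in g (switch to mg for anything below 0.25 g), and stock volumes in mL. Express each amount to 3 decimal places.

magnesium sulfate 203.628 mL; hydrochloric acid 20.650 mL; thiamine 3.491 mL; folic acid 5.292 mg; EDTA disodium salt 182.310 mg; casitone 15.700 g

Working volume: 1.77 L.
magnesium sulfate: C1V1 = C2V2 → 13 mM × 1770 mL ÷ 113 mM = 203.628 mL
hydrochloric acid: dilute stock: 23.1 mM × 1770 mL ÷ 1980 mM = 20.650 mL
thiamine: C1V1 = C2V2 → 8.6 µg/mL × 1770 mL ÷ 4360 µg/mL = 3.491 mL
folic acid: 2.99 mg/L × 1.77 L = 5.292 mg
EDTA disodium salt: 0.103 g/L × 1.77 L = 0.18231 g = 182.310 mg
casitone: 8.87 g/L × 1.77 L = 15.700 g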